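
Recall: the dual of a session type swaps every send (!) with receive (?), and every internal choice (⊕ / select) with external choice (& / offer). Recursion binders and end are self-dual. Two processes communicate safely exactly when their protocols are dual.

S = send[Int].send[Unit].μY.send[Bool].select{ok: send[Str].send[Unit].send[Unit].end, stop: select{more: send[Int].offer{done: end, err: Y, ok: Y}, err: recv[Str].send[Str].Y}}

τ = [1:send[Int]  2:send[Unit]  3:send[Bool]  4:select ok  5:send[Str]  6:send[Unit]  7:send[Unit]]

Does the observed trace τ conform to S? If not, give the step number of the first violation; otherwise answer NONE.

[1] send[Int]  ✓  residual = send[Unit].μY.…
[2] send[Unit]  ✓  residual = μY.…
[3] send[Bool]  ✓  residual = select{ok: send[Str].send[Unit].send[Unit].end, stop: select{more: send[Int].offer{done: end, err: μY.…, ok: μY.…}, err: recv[Str].send[Str].μY.…}}
[4] select ok  ✓  residual = send[Str].send[Unit].send[Unit].end
[5] send[Str]  ✓  residual = send[Unit].send[Unit].end
[6] send[Unit]  ✓  residual = send[Unit].end
[7] send[Unit]  ✓  residual = end
trace exhausted — no violation

NONE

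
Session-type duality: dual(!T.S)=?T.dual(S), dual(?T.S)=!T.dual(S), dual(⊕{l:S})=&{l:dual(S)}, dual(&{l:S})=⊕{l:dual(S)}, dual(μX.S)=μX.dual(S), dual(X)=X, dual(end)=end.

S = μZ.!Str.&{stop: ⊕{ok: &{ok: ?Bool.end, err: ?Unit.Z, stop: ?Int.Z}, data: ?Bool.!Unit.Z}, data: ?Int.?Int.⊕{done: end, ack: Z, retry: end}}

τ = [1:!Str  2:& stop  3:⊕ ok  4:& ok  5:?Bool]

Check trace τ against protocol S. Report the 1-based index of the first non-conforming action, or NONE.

[1] !Str  match  cont: &{stop: ⊕{ok: &{ok: ?Bool.end, err: ?Unit.μZ.…, stop: ?Int.μZ.…}, data: ?Bool.!Unit.μZ.…}, data: ?Int.?Int.⊕{done: end, ack: μZ.…, retry: end}}
[2] & stop  match  cont: ⊕{ok: &{ok: ?Bool.end, err: ?Unit.μZ.…, stop: ?Int.μZ.…}, data: ?Bool.!Unit.μZ.…}
[3] ⊕ ok  match  cont: &{ok: ?Bool.end, err: ?Unit.μZ.…, stop: ?Int.μZ.…}
[4] & ok  match  cont: ?Bool.end
[5] ?Bool  match  cont: end
τ conforms to S (length 5)

NONE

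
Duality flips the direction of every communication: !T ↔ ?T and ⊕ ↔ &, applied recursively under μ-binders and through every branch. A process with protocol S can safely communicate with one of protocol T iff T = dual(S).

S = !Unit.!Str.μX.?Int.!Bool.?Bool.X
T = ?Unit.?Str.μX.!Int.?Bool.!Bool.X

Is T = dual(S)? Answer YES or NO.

!Unit vs ?Unit  match
  !Str vs ?Str  match
    μX vs μX  match (μ self-dual)
      ?Int vs !Int  match
        !Bool vs ?Bool  match
          ?Bool vs !Bool  match
            X vs X  match

YES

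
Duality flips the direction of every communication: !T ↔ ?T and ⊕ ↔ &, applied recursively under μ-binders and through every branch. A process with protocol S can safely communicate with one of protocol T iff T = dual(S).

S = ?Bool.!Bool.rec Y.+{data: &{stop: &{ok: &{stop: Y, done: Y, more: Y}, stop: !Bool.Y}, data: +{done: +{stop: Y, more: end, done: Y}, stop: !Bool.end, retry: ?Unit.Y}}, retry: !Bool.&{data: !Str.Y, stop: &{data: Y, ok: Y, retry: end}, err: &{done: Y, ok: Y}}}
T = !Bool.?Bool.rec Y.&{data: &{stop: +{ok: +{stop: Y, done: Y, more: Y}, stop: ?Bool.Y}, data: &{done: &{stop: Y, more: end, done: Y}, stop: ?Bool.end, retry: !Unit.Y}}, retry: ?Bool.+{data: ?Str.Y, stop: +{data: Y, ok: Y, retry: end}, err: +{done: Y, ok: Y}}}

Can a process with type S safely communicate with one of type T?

?Bool | !Bool  ok
  !Bool | ?Bool  ok
    rec Y | rec Y  ok (μ self-dual)
      +{data,retry} | &{data,retry}  ok same labels
        case data:
          &{stop,data} | &{stop,data}  ✗ choice polarity not flipped — not dual

NO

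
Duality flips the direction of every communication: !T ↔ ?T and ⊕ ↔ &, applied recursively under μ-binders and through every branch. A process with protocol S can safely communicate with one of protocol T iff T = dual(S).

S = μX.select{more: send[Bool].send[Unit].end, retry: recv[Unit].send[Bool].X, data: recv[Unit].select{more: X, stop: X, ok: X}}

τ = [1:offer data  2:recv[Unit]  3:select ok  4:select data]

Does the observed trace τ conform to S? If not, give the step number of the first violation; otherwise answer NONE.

1

[1] got offer data, protocol expects select more or select retry or select data  ✗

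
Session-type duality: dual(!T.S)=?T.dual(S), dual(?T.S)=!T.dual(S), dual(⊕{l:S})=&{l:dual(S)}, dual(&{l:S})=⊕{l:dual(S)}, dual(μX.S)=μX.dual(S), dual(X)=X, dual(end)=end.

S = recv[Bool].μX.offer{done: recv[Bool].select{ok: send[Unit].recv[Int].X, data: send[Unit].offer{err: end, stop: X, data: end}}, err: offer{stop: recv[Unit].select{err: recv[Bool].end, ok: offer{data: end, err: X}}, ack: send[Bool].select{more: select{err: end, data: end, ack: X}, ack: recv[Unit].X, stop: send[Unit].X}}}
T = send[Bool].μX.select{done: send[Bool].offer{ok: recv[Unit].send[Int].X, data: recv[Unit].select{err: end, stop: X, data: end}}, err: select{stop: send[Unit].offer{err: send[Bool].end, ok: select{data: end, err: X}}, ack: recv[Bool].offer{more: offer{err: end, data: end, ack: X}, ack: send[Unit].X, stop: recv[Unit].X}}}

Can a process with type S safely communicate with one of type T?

recv[Bool] | send[Bool]  ok
  μX | μX  ok (μ self-dual)
    offer{done,err} | select{done,err}  ok labels match
      [done]
        recv[Bool] | send[Bool]  ok
          select{ok,data} | offer{ok,data}  ok labels match
            [ok]
              send[Unit] | recv[Unit]  ok
                recv[Int] | send[Int]  ok
                  X | X  ok
            [data]
              send[Unit] | recv[Unit]  ok
                offer{err,stop,data} | select{err,stop,data}  ok labels match
                  [err]
                    end | end  ok
                  [stop]
                    X | X  ok
                  [data]
                    end | end  ok
      [err]
        offer{stop,ack} | select{stop,ack}  ok labels match
          [stop]
            recv[Unit] | send[Unit]  ok
              select{err,ok} | offer{err,ok}  ok labels match
                [err]
                  recv[Bool] | send[Bool]  ok
                    end | end  ok
                [ok]
                  offer{data,err} | select{data,err}  ok labels match
                    [data]
                      end | end  ok
                    [err]
                      X | X  ok
          [ack]
            send[Bool] | recv[Bool]  ok
              select{more,ack,stop} | offer{more,ack,stop}  ok labels match
                [more]
                  select{err,data,ack} | offer{err,data,ack}  ok labels match
                    [err]
                      end | end  ok
                    [data]
                      end | end  ok
                    [ack]
                      X | X  ok
                [ack]
                  recv[Unit] | send[Unit]  ok
                    X | X  ok
                [stop]
                  send[Unit] | recv[Unit]  ok
                    X | X  ok

YES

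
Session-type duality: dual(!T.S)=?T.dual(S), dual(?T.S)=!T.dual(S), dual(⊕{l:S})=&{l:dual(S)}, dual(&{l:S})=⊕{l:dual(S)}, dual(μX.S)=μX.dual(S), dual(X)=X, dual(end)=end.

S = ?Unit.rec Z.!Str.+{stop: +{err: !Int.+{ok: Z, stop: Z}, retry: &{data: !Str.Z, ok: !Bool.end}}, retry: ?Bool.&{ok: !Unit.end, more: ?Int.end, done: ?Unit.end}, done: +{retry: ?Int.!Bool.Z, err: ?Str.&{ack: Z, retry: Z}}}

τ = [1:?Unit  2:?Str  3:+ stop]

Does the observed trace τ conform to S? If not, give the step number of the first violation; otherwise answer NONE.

2

[1] ?Unit  ✓  now at rec Z.…
[2] got ?Str, protocol expects !Str  ✗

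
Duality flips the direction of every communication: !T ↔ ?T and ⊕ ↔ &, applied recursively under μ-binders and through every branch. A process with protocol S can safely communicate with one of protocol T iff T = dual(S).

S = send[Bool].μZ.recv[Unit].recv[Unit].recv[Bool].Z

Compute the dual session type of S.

send[Bool] ↦ recv[Bool]
  μZ ↦ μZ  (binder kept)
    recv[Unit] ↦ send[Unit]
      recv[Unit] ↦ send[Unit]
        recv[Bool] ↦ send[Bool]
          Z self-dual

recv[Bool].μZ.send[Unit].send[Unit].send[Bool].Z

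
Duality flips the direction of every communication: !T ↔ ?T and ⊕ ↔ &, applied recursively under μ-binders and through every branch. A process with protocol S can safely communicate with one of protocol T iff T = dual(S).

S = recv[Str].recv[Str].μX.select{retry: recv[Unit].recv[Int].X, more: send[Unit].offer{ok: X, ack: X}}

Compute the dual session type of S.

send[Str].send[Str].μX.offer{retry: send[Unit].send[Int].X, more: recv[Unit].select{ok: X, ack: X}}

recv[Str] ↦ send[Str]
  recv[Str] ↦ send[Str]
    μX ↦ μX  (binder kept)
      select{retry,more} ↦ offer{retry,more}  (select→offer)
        [retry]
          recv[Unit] ↦ send[Unit]
            recv[Int] ↦ send[Int]
              X self-dual
        [more]
          send[Unit] ↦ recv[Unit]
            offer{ok,ack} ↦ select{ok,ack}  (offer→select)
              [ok]
                X self-dual
              [ack]
                X self-dual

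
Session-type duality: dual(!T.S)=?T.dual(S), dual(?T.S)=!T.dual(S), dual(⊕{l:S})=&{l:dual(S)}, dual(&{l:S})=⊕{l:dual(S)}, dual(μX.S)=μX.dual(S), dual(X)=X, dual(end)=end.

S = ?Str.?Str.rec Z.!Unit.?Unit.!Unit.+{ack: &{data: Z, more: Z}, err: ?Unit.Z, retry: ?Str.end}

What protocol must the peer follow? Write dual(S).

?Str ↦ !Str
  ?Str ↦ !Str
    rec Z ↦ rec Z  (μ self-dual)
      !Unit ↦ ?Unit
        ?Unit ↦ !Unit
          !Unit ↦ ?Unit
            +{ack,err,retry} ↦ &{ack,err,retry}  (⊕→&)
              case ack:
                &{data,more} ↦ +{data,more}  (external→internal)
                  case data:
                    Z self-dual
                  case more:
                    Z self-dual
              case err:
                ?Unit ↦ !Unit
                  Z self-dual
              case retry:
                ?Str ↦ !Str
                  end self-dual

!Str.!Str.rec Z.?Unit.!Unit.?Unit.&{ack: +{data: Z, more: Z}, err: !Unit.Z, retry: !Str.end}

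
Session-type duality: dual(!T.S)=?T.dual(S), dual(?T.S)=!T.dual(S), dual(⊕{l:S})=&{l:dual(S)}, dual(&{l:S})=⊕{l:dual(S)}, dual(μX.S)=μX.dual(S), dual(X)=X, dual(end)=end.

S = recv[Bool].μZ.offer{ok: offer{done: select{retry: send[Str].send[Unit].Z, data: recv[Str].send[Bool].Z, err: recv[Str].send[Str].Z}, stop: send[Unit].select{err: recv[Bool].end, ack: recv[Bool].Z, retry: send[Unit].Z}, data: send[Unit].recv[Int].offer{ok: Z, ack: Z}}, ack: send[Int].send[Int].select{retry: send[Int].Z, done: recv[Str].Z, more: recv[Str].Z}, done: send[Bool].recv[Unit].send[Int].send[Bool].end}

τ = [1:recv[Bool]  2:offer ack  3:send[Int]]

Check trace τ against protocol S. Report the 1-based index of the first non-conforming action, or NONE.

NONE

[1] recv[Bool]  match  cont: μZ.…
[2] offer ack  match  cont: send[Int].send[Int].select{retry: send[Int].μZ.…, done: recv[Str].μZ.…, more: recv[Str].μZ.…}
[3] send[Int]  match  cont: send[Int].select{retry: send[Int].μZ.…, done: recv[Str].μZ.…, more: recv[Str].μZ.…}
all 3 steps conform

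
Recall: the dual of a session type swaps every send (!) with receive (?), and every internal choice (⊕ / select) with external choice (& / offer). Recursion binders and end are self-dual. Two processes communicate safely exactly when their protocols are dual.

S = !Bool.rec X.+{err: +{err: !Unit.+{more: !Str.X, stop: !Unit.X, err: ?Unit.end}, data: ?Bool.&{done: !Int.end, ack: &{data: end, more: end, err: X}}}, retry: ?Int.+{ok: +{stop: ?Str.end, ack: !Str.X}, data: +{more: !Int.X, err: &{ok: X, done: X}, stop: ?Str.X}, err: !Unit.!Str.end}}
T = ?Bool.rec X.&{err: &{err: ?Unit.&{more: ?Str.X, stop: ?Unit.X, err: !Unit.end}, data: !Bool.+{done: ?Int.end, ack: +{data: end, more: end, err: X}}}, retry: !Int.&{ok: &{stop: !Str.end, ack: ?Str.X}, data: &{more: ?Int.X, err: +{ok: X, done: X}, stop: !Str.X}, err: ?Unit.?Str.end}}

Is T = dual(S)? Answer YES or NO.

!Bool vs ?Bool  ✓
  rec X vs rec X  ✓ (μ self-dual)
    +{err,retry} vs &{err,retry}  ✓ labels match
      case err:
        +{err,data} vs &{err,data}  ✓ labels match
          case err:
            !Unit vs ?Unit  ✓
              +{more,stop,err} vs &{more,stop,err}  ✓ labels match
                case more:
                  !Str vs ?Str  ✓
                    X vs X  ✓
                case stop:
                  !Unit vs ?Unit  ✓
                    X vs X  ✓
                case err:
                  ?Unit vs !Unit  ✓
                    end vs end  ✓
          case data:
            ?Bool vs !Bool  ✓
              &{done,ack} vs +{done,ack}  ✓ labels match
                case done:
                  !Int vs ?Int  ✓
                    end vs end  ✓
                case ack:
                  &{data,more,err} vs +{data,more,err}  ✓ labels match
                    case data:
                      end vs end  ✓
                    case more:
                      end vs end  ✓
                    case err:
                      X vs X  ✓
      case retry:
        ?Int vs !Int  ✓
          +{ok,data,err} vs &{ok,data,err}  ✓ labels match
            case ok:
              +{stop,ack} vs &{stop,ack}  ✓ labels match
                case stop:
                  ?Str vs !Str  ✓
                    end vs end  ✓
                case ack:
                  !Str vs ?Str  ✓
                    X vs X  ✓
            case data:
              +{more,err,stop} vs &{more,err,stop}  ✓ labels match
                case more:
                  !Int vs ?Int  ✓
                    X vs X  ✓
                case err:
                  &{ok,done} vs +{ok,done}  ✓ labels match
                    case ok:
                      X vs X  ✓
                    case done:
                      X vs X  ✓
                case stop:
                  ?Str vs !Str  ✓
                    X vs X  ✓
            case err:
              !Unit vs ?Unit  ✓
                !Str vs ?Str  ✓
                  end vs end  ✓

YES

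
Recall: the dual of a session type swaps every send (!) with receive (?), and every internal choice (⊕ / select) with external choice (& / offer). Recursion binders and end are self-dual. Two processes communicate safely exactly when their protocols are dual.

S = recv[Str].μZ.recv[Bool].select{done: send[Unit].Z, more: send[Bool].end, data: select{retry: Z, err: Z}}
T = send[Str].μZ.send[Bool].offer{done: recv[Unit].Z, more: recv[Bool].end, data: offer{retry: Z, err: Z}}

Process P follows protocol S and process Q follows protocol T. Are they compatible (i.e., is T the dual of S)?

recv[Str] | send[Str]  ok
  μZ | μZ  ok (rec unchanged)
    recv[Bool] | send[Bool]  ok
      select{done,more,data} | offer{done,more,data}  ok labels match
        [done]
          send[Unit] | recv[Unit]  ok
            Z | Z  ok
        [more]
          send[Bool] | recv[Bool]  ok
            end | end  ok
        [data]
          select{retry,err} | offer{retry,err}  ok labels match
            [retry]
              Z | Z  ok
            [err]
              Z | Z  ok

YES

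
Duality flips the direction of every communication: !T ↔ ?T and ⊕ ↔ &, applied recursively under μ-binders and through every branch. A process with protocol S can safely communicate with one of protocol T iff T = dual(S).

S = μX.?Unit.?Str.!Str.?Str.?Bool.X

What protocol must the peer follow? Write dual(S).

μX.!Unit.!Str.?Str.!Str.!Bool.X

μX ↦ μX  (rec unchanged)
  ?Unit ↦ !Unit
    ?Str ↦ !Str
      !Str ↦ ?Str
        ?Str ↦ !Str
          ?Bool ↦ !Bool
            dual(X) = X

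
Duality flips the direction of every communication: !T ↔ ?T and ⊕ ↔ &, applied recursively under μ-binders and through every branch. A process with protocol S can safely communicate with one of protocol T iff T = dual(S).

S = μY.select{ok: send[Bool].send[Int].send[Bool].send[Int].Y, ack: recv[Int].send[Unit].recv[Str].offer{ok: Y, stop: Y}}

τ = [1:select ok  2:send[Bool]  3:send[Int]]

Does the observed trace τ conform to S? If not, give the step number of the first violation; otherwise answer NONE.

NONE

step 1: select ok  match  state: send[Bool].send[Int].send[Bool].send[Int].μY.…
step 2: send[Bool]  match  state: send[Int].send[Bool].send[Int].μY.…
step 3: send[Int]  match  state: send[Bool].send[Int].μY.…
all 3 steps conform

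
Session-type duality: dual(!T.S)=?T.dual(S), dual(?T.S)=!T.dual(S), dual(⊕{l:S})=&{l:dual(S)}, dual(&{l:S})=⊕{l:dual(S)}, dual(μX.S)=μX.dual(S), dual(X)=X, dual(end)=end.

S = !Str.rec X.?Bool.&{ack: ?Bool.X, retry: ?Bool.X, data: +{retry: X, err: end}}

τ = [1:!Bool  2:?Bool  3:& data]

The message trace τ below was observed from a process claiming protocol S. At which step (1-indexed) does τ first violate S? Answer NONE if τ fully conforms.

1

step 1: got !Bool, protocol expects !Str  ✗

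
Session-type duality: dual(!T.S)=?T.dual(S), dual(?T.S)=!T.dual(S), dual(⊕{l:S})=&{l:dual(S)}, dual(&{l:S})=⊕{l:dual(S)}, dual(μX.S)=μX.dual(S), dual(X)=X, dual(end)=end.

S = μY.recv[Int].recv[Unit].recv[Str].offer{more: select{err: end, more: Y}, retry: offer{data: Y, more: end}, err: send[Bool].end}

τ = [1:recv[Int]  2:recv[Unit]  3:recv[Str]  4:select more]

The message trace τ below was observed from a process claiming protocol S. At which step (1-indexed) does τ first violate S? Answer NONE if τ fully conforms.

@1 recv[Int]  match  cont: recv[Unit].recv[Str].offer{more: select{err: end, more: μY.…}, retry: offer{data: μY.…, more: end}, err: send[Bool].end}
@2 recv[Unit]  match  cont: recv[Str].offer{more: select{err: end, more: μY.…}, retry: offer{data: μY.…, more: end}, err: send[Bool].end}
@3 recv[Str]  match  cont: offer{more: select{err: end, more: μY.…}, retry: offer{data: μY.…, more: end}, err: send[Bool].end}
@4 got select more, protocol expects offer more or offer retry or offer err  ✗

4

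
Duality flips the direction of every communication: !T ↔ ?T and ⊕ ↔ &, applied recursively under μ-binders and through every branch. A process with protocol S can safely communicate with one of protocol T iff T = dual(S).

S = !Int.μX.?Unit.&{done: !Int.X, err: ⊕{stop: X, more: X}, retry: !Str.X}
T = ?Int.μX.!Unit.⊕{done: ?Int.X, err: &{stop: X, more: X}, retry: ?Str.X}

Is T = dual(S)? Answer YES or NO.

YES

!Int vs ?Int  match
  μX vs μX  match (rec unchanged)
    ?Unit vs !Unit  match
      &{done,err,retry} vs ⊕{done,err,retry}  match label sets agree
        case done:
          !Int vs ?Int  match
            X vs X  match
        case err:
          ⊕{stop,more} vs &{stop,more}  match label sets agree
            case stop:
              X vs X  match
            case more:
              X vs X  match
        case retry:
          !Str vs ?Str  match
            X vs X  match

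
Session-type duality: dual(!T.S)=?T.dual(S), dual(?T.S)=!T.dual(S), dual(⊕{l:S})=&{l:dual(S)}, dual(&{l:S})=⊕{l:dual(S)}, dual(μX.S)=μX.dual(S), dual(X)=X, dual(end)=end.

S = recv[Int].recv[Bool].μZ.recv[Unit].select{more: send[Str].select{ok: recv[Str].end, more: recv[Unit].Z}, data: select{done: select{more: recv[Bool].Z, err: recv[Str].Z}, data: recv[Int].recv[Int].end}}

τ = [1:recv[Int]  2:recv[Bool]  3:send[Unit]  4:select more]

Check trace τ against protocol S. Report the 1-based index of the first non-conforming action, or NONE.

step 1: recv[Int]  ✓  now at recv[Bool].μZ.…
step 2: recv[Bool]  ✓  now at μZ.…
step 3: got send[Unit], protocol expects recv[Unit]  ✗

3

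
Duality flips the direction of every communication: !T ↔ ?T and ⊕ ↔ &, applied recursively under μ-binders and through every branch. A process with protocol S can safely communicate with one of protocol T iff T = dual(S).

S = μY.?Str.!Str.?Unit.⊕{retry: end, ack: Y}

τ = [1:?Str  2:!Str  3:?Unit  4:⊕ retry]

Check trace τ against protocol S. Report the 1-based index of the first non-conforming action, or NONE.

step 1: ?Str  ok  now at !Str.?Unit.⊕{retry: end, ack: μY.…}
step 2: !Str  ok  now at ?Unit.⊕{retry: end, ack: μY.…}
step 3: ?Unit  ok  now at ⊕{retry: end, ack: μY.…}
step 4: ⊕ retry  ok  now at end
τ conforms to S (length 4)

NONE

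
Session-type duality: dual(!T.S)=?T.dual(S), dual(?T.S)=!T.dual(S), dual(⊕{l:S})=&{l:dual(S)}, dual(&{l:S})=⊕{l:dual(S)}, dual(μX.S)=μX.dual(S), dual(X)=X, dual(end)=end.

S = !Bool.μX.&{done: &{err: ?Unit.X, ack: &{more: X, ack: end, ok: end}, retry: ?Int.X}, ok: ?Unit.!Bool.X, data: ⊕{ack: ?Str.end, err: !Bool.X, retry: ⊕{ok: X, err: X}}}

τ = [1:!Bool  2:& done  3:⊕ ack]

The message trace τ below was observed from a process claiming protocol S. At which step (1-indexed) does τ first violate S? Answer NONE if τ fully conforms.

3

@1 !Bool  match  state: μX.…
@2 & done  match  state: &{err: ?Unit.μX.…, ack: &{more: μX.…, ack: end, ok: end}, retry: ?Int.μX.…}
@3 got ⊕ ack, protocol expects & err or & ack or & retry  ✗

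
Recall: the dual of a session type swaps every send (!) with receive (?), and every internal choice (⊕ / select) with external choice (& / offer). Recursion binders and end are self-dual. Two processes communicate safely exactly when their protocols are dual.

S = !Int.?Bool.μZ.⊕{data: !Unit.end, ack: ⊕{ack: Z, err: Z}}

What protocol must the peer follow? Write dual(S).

?Int.!Bool.μZ.&{data: ?Unit.end, ack: &{ack: Z, err: Z}}

!Int ↦ ?Int
  ?Bool ↦ !Bool
    μZ ↦ μZ  (μ self-dual)
      ⊕{data,ack} ↦ &{data,ack}  (internal→external)
        • data:
          !Unit ↦ ?Unit
            end self-dual
        • ack:
          ⊕{ack,err} ↦ &{ack,err}  (internal→external)
            • ack:
              Z self-dual
            • err:
              Z self-dual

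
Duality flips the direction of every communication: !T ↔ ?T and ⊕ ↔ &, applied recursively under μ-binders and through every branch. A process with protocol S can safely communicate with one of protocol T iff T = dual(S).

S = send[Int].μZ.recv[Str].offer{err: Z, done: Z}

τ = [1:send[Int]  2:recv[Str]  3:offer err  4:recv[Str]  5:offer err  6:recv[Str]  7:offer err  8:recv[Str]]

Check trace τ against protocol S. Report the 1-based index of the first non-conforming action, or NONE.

[1] send[Int]  ok  residual = μZ.…
[2] recv[Str]  ok  residual = offer{err: μZ.…, done: μZ.…}
[3] offer err  ok  residual = μZ.…
[4] recv[Str]  ok  residual = offer{err: μZ.…, done: μZ.…}
[5] offer err  ok  residual = μZ.…
[6] recv[Str]  ok  residual = offer{err: μZ.…, done: μZ.…}
[7] offer err  ok  residual = μZ.…
[8] recv[Str]  ok  residual = offer{err: μZ.…, done: μZ.…}
all 8 steps conform

NONE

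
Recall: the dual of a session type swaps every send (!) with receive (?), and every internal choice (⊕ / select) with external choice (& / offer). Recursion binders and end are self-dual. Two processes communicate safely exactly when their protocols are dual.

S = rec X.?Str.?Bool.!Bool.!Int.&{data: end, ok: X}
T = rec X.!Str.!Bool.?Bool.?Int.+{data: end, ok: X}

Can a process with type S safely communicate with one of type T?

rec X | rec X  ok (binder kept)
  ?Str | !Str  ok
    ?Bool | !Bool  ok
      !Bool | ?Bool  ok
        !Int | ?Int  ok
          &{data,ok} | +{data,ok}  ok labels match
            [data]
              end | end  ok
            [ok]
              X | X  ok

YES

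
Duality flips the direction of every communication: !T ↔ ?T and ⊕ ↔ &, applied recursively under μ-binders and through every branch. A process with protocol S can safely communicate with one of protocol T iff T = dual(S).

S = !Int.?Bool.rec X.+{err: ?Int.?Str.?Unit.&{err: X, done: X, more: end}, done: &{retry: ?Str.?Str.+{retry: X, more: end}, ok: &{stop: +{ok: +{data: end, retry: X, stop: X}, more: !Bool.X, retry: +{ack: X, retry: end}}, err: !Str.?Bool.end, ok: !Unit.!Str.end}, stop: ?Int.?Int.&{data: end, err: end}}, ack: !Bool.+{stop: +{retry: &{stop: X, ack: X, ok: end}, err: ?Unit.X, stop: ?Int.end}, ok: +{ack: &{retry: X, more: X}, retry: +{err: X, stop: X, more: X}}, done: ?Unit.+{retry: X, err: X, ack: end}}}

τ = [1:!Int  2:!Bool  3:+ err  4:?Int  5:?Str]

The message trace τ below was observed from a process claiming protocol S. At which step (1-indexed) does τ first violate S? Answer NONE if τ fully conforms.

[1] !Int  ✓  residual = ?Bool.rec X.…
[2] got !Bool, protocol expects ?Bool  ✗

2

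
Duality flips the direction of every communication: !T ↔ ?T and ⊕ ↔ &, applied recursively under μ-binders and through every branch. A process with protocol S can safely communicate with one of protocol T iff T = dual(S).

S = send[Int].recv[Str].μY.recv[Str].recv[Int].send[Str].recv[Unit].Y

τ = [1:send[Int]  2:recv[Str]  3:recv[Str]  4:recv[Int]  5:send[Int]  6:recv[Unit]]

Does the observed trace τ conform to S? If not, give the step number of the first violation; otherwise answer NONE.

[1] send[Int]  match  now at recv[Str].μY.…
[2] recv[Str]  match  now at μY.…
[3] recv[Str]  match  now at recv[Int].send[Str].recv[Unit].μY.…
[4] recv[Int]  match  now at send[Str].recv[Unit].μY.…
[5] got send[Int], protocol expects send[Str]  ✗

5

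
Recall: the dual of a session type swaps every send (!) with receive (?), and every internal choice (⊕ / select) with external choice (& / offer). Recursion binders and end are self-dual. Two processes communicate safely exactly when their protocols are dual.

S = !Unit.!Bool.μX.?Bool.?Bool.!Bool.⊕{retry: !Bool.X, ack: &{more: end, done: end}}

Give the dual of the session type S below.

!Unit = ?Unit
  !Bool = ?Bool
    μX = μX  (binder kept)
      ?Bool = !Bool
        ?Bool = !Bool
          !Bool = ?Bool
            ⊕{retry,ack} = &{retry,ack}  (⊕→&)
              case retry:
                !Bool = ?Bool
                  X ↦ X
              case ack:
                &{more,done} = ⊕{more,done}  (&→⊕)
                  case more:
                    end ↦ end
                  case done:
                    end ↦ end

?Unit.?Bool.μX.!Bool.!Bool.?Bool.&{retry: ?Bool.X, ack: ⊕{more: end, done: end}}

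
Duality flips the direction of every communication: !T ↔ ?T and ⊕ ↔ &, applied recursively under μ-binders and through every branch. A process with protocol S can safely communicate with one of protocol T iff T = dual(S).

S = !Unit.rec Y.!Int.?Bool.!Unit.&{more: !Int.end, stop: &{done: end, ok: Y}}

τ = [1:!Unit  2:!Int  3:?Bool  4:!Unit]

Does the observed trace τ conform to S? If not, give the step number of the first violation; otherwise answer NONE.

NONE

[1] !Unit  ok  state: rec Y.…
[2] !Int  ok  state: ?Bool.!Unit.&{more: !Int.end, stop: &{done: end, ok: rec Y.…}}
[3] ?Bool  ok  state: !Unit.&{more: !Int.end, stop: &{done: end, ok: rec Y.…}}
[4] !Unit  ok  state: &{more: !Int.end, stop: &{done: end, ok: rec Y.…}}
trace exhausted — no violation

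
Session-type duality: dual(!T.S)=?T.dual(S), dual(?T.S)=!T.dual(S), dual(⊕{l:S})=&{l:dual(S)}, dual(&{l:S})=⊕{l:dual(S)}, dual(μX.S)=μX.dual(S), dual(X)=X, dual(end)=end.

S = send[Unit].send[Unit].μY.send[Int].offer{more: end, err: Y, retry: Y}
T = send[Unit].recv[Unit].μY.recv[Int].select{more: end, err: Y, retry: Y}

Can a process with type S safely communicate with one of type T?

NO

send[Unit] ‖ send[Unit]  ✗ same direction on both sides — not dual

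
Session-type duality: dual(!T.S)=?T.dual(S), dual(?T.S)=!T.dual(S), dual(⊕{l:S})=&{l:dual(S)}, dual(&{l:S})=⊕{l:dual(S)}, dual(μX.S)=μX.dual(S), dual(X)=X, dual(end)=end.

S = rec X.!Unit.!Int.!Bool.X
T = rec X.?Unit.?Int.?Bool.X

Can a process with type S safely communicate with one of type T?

rec X vs rec X  ✓ (μ self-dual)
  !Unit vs ?Unit  ✓
    !Int vs ?Int  ✓
      !Bool vs ?Bool  ✓
        X vs X  ✓

YES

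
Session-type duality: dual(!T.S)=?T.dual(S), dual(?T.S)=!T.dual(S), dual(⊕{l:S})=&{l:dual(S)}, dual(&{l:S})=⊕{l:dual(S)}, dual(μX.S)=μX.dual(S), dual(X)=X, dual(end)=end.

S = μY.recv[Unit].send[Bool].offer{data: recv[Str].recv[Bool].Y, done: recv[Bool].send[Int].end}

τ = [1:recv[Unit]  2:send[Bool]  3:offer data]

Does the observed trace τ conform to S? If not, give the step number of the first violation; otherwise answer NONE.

step 1: recv[Unit]  ok  state: send[Bool].offer{data: recv[Str].recv[Bool].μY.…, done: recv[Bool].send[Int].end}
step 2: send[Bool]  ok  state: offer{data: recv[Str].recv[Bool].μY.…, done: recv[Bool].send[Int].end}
step 3: offer data  ok  state: recv[Str].recv[Bool].μY.…
τ conforms to S (length 3)

NONE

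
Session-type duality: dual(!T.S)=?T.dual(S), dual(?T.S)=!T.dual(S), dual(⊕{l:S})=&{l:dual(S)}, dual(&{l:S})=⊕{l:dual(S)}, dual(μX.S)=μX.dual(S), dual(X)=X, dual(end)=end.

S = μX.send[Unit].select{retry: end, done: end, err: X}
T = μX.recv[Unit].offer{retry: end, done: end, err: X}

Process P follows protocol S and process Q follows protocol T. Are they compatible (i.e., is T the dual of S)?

μX vs μX  ok (binder kept)
  send[Unit] vs recv[Unit]  ok
    select{retry,done,err} vs offer{retry,done,err}  ok labels match
      case retry:
        end vs end  ok
      case done:
        end vs end  ok
      case err:
        X vs X  ok

YES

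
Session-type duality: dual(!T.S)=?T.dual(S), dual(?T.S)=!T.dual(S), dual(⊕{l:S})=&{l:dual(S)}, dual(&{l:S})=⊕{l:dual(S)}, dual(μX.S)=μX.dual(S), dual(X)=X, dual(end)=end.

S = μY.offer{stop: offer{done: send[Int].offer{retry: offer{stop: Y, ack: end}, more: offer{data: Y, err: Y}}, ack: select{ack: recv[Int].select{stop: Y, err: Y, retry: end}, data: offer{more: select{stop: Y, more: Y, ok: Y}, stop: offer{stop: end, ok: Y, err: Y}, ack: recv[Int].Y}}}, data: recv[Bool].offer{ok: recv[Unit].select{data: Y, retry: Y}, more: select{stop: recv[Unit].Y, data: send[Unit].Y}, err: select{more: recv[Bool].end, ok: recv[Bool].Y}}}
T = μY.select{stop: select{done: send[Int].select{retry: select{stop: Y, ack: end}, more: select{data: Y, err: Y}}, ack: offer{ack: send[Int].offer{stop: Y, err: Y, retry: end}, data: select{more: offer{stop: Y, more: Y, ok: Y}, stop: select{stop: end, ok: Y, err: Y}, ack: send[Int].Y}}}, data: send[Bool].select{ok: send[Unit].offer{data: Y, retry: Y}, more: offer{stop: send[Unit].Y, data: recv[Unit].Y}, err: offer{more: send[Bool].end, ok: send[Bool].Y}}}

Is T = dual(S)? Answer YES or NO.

μY ‖ μY  ✓ (μ self-dual)
  offer{stop,data} ‖ select{stop,data}  ✓ label sets agree
    case stop:
      offer{done,ack} ‖ select{done,ack}  ✓ label sets agree
        case done:
          send[Int] ‖ send[Int]  ✗ same direction on both sides — not dual

NO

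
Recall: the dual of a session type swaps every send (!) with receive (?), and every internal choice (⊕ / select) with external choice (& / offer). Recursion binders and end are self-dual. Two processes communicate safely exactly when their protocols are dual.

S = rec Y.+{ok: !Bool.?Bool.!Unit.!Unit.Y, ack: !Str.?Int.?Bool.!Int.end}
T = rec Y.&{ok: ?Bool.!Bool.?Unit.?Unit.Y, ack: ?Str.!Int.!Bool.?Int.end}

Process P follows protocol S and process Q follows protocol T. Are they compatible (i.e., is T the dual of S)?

YES

rec Y vs rec Y  match (binder kept)
  +{ok,ack} vs &{ok,ack}  match same labels
    case ok:
      !Bool vs ?Bool  match
        ?Bool vs !Bool  match
          !Unit vs ?Unit  match
            !Unit vs ?Unit  match
              Y vs Y  match
    case ack:
      !Str vs ?Str  match
        ?Int vs !Int  match
          ?Bool vs !Bool  match
            !Int vs ?Int  match
              end vs end  match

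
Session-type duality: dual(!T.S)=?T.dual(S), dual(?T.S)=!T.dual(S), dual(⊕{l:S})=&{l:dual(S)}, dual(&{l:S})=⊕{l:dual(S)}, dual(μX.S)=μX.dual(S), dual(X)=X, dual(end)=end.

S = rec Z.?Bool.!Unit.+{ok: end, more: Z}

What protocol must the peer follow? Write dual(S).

rec Z → rec Z  (rec unchanged)
  ?Bool → !Bool
    !Unit → ?Unit
      +{ok,more} → &{ok,more}  (select→offer)
        [ok]
          dual(end) = end
        [more]
          dual(Z) = Z

rec Z.!Bool.?Unit.&{ok: end, more: Z}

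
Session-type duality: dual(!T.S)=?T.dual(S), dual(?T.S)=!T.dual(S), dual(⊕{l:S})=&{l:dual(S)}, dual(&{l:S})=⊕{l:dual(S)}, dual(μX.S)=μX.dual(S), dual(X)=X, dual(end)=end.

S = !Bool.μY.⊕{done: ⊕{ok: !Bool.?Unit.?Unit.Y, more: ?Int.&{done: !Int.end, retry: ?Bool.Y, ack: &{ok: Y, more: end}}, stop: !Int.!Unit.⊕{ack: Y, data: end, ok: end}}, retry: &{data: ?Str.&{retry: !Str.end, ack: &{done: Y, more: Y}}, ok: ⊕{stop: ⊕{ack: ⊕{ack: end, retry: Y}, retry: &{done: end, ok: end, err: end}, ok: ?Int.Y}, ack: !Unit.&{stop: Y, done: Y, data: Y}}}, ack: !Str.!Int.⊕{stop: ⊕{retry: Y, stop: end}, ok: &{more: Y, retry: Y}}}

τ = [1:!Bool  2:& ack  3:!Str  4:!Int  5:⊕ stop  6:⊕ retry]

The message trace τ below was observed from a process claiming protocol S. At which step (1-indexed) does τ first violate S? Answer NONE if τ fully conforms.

[1] !Bool  ok  residual = μY.…
[2] got & ack, protocol expects ⊕ done or ⊕ retry or ⊕ ack  ✗

2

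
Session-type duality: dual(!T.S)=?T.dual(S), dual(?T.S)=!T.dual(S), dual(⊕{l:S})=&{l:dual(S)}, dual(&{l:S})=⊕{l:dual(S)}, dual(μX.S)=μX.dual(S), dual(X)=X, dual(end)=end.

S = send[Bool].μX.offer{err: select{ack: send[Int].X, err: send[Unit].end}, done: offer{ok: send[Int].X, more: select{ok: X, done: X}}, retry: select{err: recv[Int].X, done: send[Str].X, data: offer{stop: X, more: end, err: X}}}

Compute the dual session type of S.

recv[Bool].μX.select{err: offer{ack: recv[Int].X, err: recv[Unit].end}, done: select{ok: recv[Int].X, more: offer{ok: X, done: X}}, retry: offer{err: send[Int].X, done: recv[Str].X, data: select{stop: X, more: end, err: X}}}

send[Bool] → recv[Bool]
  μX → μX  (binder kept)
    offer{err,done,retry} → select{err,done,retry}  (external→internal)
      • err:
        select{ack,err} → offer{ack,err}  (internal→external)
          • ack:
            send[Int] → recv[Int]
              X self-dual
          • err:
            send[Unit] → recv[Unit]
              end self-dual
      • done:
        offer{ok,more} → select{ok,more}  (external→internal)
          • ok:
            send[Int] → recv[Int]
              X self-dual
          • more:
            select{ok,done} → offer{ok,done}  (internal→external)
              • ok:
                X self-dual
              • done:
                X self-dual
      • retry:
        select{err,done,data} → offer{err,done,data}  (internal→external)
          • err:
            recv[Int] → send[Int]
              X self-dual
          • done:
            send[Str] → recv[Str]
              X self-dual
          • data:
            offer{stop,more,err} → select{stop,more,err}  (external→internal)
              • stop:
                X self-dual
              • more:
                end self-dual
              • err:
                X self-dual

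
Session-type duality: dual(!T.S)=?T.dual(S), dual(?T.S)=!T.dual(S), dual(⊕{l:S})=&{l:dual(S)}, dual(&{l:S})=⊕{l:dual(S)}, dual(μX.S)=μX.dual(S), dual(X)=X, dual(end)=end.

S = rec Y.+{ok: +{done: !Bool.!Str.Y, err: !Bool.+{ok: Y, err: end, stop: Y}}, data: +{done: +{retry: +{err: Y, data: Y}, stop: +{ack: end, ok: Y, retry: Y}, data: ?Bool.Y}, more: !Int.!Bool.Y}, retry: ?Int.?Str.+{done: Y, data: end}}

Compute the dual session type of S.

rec Y.&{ok: &{done: ?Bool.?Str.Y, err: ?Bool.&{ok: Y, err: end, stop: Y}}, data: &{done: &{retry: &{err: Y, data: Y}, stop: &{ack: end, ok: Y, retry: Y}, data: !Bool.Y}, more: ?Int.?Bool.Y}, retry: !Int.!Str.&{done: Y, data: end}}

rec Y = rec Y  (rec unchanged)
  +{ok,data,retry} = &{ok,data,retry}  (⊕→&)
    case ok:
      +{done,err} = &{done,err}  (⊕→&)
        case done:
          !Bool = ?Bool
            !Str = ?Str
              Y ↦ Y
        case err:
          !Bool = ?Bool
            +{ok,err,stop} = &{ok,err,stop}  (⊕→&)
              case ok:
                Y ↦ Y
              case err:
                end ↦ end
              case stop:
                Y ↦ Y
    case data:
      +{done,more} = &{done,more}  (⊕→&)
        case done:
          +{retry,stop,data} = &{retry,stop,data}  (⊕→&)
            case retry:
              +{err,data} = &{err,data}  (⊕→&)
                case err:
                  Y ↦ Y
                case data:
                  Y ↦ Y
            case stop:
              +{ack,ok,retry} = &{ack,ok,retry}  (⊕→&)
                case ack:
                  end ↦ end
                case ok:
                  Y ↦ Y
                case retry:
                  Y ↦ Y
            case data:
              ?Bool = !Bool
                Y ↦ Y
        case more:
          !Int = ?Int
            !Bool = ?Bool
              Y ↦ Y
    case retry:
      ?Int = !Int
        ?Str = !Str
          +{done,data} = &{done,data}  (⊕→&)
            case done:
              Y ↦ Y
            case data:
              end ↦ end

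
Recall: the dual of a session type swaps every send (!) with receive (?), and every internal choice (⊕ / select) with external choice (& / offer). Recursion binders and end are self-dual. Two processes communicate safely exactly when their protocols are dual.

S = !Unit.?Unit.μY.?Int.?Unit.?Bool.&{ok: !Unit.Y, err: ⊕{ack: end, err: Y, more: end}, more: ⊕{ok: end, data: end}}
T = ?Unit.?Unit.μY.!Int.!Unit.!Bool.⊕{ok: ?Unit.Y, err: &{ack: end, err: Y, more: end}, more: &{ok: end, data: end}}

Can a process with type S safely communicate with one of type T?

NO

!Unit ‖ ?Unit  ✓
  ?Unit ‖ ?Unit  ✗ same direction on both sides — not dual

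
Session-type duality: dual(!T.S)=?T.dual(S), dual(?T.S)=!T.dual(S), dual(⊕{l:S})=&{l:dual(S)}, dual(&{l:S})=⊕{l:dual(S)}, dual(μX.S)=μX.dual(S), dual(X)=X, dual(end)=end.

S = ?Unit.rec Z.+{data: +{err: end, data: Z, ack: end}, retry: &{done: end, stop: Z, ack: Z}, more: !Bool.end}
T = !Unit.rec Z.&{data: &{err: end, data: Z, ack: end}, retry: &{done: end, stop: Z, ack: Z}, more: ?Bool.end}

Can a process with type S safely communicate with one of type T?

NO

?Unit ‖ !Unit  ✓
  rec Z ‖ rec Z  ✓ (rec unchanged)
    +{data,retry,more} ‖ &{data,retry,more}  ✓ same labels
      case data:
        +{err,data,ack} ‖ &{err,data,ack}  ✓ same labels
          case err:
            end ‖ end  ✓
          case data:
            Z ‖ Z  ✓
          case ack:
            end ‖ end  ✓
      case retry:
        &{done,stop,ack} ‖ &{done,stop,ack}  ✗ choice polarity not flipped — not dual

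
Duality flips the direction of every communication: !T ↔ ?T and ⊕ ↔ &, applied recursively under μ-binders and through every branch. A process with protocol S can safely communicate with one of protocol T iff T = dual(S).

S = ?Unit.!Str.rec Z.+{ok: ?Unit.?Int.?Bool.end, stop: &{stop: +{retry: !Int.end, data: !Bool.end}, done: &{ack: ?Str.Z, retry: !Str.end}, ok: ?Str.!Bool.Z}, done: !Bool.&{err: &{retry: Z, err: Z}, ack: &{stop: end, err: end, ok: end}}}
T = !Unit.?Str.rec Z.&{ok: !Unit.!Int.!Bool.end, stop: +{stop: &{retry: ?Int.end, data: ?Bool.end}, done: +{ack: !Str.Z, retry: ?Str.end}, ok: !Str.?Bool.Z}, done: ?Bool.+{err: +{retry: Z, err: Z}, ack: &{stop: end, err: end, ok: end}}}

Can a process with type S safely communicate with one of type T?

NO

?Unit ‖ !Unit  match
  !Str ‖ ?Str  match
    rec Z ‖ rec Z  match (μ self-dual)
      +{ok,stop,done} ‖ &{ok,stop,done}  match labels match
        case ok:
          ?Unit ‖ !Unit  match
            ?Int ‖ !Int  match
              ?Bool ‖ !Bool  match
                end ‖ end  match
        case stop:
          &{stop,done,ok} ‖ +{stop,done,ok}  match labels match
            case stop:
              +{retry,data} ‖ &{retry,data}  match labels match
                case retry:
                  !Int ‖ ?Int  match
                    end ‖ end  match
                case data:
                  !Bool ‖ ?Bool  match
                    end ‖ end  match
            case done:
              &{ack,retry} ‖ +{ack,retry}  match labels match
                case ack:
                  ?Str ‖ !Str  match
                    Z ‖ Z  match
                case retry:
                  !Str ‖ ?Str  match
                    end ‖ end  match
            case ok:
              ?Str ‖ !Str  match
                !Bool ‖ ?Bool  match
                  Z ‖ Z  match
        case done:
          !Bool ‖ ?Bool  match
            &{err,ack} ‖ +{err,ack}  match labels match
              case err:
                &{retry,err} ‖ +{retry,err}  match labels match
                  case retry:
                    Z ‖ Z  match
                  case err:
                    Z ‖ Z  match
              case ack:
                &{stop,err,ok} ‖ &{stop,err,ok}  ✗ choice polarity not flipped — not dual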